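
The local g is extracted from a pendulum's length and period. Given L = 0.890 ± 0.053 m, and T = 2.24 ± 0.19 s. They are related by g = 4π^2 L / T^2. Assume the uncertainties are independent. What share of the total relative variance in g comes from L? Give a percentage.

11.0%

(δg/g)² = (1·δL/L)² + (-2·δT/T)²
  L term: (1×0.0596)² = 0.00355
  T term: (-2×0.0848)² = 0.0288
Total = 0.0323. Share from L = 0.00355/0.0323 = 0.110.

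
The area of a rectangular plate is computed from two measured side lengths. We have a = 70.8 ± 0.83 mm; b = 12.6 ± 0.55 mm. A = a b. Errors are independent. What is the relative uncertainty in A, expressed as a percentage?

4.52%

A is a product of powers, so relative uncertainties combine in quadrature:
  (1·δa/a)² = (1×0.0117)² = 0.000137;  (1·δb/b)² = (1×0.0437)² = 0.00191
δA/A = √(0.00204) = 0.0452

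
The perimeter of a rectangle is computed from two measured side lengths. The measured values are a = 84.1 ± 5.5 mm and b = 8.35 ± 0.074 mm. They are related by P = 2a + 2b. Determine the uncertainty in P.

Each term contributes (cᵢ δxᵢ)² to (δP)²:
  (2·δa)² = 121;  (2·δb)² = 0.0219
δP = √(121) = 11.0 mm

11.0 mm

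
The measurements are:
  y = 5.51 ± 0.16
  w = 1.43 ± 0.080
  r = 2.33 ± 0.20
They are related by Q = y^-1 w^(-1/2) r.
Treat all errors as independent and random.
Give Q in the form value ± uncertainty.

0.354 ± 0.0335

For a monomial Q ∝ y^-1, w^(-1/2), r, fractional errors add in quadrature:
  (-1·δy/y)² = (-1×0.0290)² = 0.000843;  (−½·δw/w)² = (-0.5×0.0559)² = 0.000782;  (1·δr/r)² = (1×0.0858)² = 0.00737
δQ/Q = √(0.00899) = 0.0948
Q = 0.354, so δQ = 0.0948 × 0.354 = 0.0335.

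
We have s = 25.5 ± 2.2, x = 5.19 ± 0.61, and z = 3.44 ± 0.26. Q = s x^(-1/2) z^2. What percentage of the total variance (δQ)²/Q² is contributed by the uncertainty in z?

67.7%

(δQ/Q)² = (1·δs/s)² + (−½·δx/x)² + (2·δz/z)²
  s term: (1×0.0863)² = 0.00744
  x term: (-0.5×0.118)² = 0.00345
  z term: (2×0.0756)² = 0.0229
Total = 0.0337. Share from z = 0.0229/0.0337 = 0.677.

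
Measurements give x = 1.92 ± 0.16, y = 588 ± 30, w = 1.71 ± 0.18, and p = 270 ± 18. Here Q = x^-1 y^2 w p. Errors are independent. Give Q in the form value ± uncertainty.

For a monomial Q ∝ x^-1, y^2, w, p, fractional errors add in quadrature:
  (-1·δx/x)² = (-1×0.0833)² = 0.00694;  (2·δy/y)² = (2×0.0510)² = 0.0104;  (1·δw/w)² = (1×0.105)² = 0.0111;  (1·δp/p)² = (1×0.0667)² = 0.00444
δQ/Q = √(0.0329) = 0.181
Q = 8.31e+07, so δQ = 0.181 × 8.31e+07 = 1.51e+07.

(8.31 ± 1.51) × 10^7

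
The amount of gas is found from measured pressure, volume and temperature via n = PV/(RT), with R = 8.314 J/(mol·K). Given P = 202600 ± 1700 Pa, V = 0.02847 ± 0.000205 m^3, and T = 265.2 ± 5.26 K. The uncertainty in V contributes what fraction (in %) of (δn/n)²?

(δn/n)² = (1·δP/P)² + (1·δV/V)² + (-1·δT/T)²
  P term: (1×0.00839)² = 7.04e-05
  V term: (1×0.00720)² = 5.18e-05
  T term: (-1×0.0198)² = 0.000393
Total = 0.000516. Share from V = 5.18e-05/0.000516 = 0.101.

10.1%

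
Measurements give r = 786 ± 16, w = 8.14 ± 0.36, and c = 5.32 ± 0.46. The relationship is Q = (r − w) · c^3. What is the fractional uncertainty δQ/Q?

Let u = r − w = 778. δu = √(δr² + δw²) = √(256 + 0.130) = 16.0, so δu/u = 0.0206.
Q is then a monomial in u, c:
δQ/Q = √((δu/u)² + (3·δc/c)²) = √(0.000423 + 0.0673) = 0.260

0.260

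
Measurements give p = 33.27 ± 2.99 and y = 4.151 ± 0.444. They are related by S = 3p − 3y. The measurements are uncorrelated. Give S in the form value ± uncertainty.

87.36 ± 9.07

Absolute uncertainties add in quadrature for a linear combination:
  (3·δp)² = 80.5;  (3·δy)² = 1.77
δS = √(82.2) = 9.07
S = 87.36.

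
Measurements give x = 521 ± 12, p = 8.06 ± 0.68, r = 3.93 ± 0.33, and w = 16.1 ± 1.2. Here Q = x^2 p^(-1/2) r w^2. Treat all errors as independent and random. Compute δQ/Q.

0.182

Relative error in a monomial: (δQ/Q)² = Σ (nᵢ · δxᵢ/xᵢ)².
  (2·δx/x)² = (2×0.0230)² = 0.00212;  (−½·δp/p)² = (-0.5×0.0844)² = 0.00178;  (1·δr/r)² = (1×0.0840)² = 0.00705;  (2·δw/w)² = (2×0.0745)² = 0.0222
δQ/Q = √(0.0332) = 0.182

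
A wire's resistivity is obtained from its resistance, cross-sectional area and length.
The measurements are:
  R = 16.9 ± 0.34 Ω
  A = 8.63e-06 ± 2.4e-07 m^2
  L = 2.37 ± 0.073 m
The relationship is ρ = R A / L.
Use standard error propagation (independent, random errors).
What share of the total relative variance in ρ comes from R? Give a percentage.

19.0%

(δρ/ρ)² = (1·δR/R)² + (1·δA/A)² + (-1·δL/L)²
  R term: (1×0.0201)² = 0.000405
  A term: (1×0.0278)² = 0.000773
  L term: (-1×0.0308)² = 0.000949
Total = 0.00213. Share from R = 0.000405/0.00213 = 0.190.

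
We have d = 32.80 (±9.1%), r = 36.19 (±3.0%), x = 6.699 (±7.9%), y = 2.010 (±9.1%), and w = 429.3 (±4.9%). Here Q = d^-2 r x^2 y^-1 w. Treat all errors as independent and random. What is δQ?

Each factor contributes (exponent × relative error)² to (δQ/Q)²:
  (-2·δd/d)² = (-2×0.0910)² = 0.0331;  (1·δr/r)² = (1×0.0300)² = 0.000900;  (2·δx/x)² = (2×0.0790)² = 0.0250;  (-1·δy/y)² = (-1×0.0910)² = 0.00828;  (1·δw/w)² = (1×0.0490)² = 0.00240
δQ/Q = √(0.0697) = 0.264
Q = 322.4, so δQ = 0.264 × 322.4 = 85.1.

85.1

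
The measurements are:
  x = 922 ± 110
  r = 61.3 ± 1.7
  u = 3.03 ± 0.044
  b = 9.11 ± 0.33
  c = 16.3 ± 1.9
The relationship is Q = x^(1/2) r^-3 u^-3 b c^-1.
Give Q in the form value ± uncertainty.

Since Q is a product/quotient, work with relative uncertainties:
  (½·δx/x)² = (0.5×0.119)² = 0.00356;  (-3·δr/r)² = (-3×0.0277)² = 0.00692;  (-3·δu/u)² = (-3×0.0145)² = 0.00190;  (1·δb/b)² = (1×0.0362)² = 0.00131;  (-1·δc/c)² = (-1×0.117)² = 0.0136
δQ/Q = √(0.0273) = 0.165
Q = 2.65e-06, so δQ = 0.165 × 2.65e-06 = 4.37e-07.

(2.65 ± 0.437) × 10^-6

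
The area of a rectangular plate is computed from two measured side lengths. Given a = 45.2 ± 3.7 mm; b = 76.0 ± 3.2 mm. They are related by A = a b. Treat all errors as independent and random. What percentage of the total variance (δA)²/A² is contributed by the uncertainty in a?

79.1%

(δA/A)² = (1·δa/a)² + (1·δb/b)²
  a term: (1×0.0819)² = 0.00670
  b term: (1×0.0421)² = 0.00177
Total = 0.00847. Share from a = 0.00670/0.00847 = 0.791.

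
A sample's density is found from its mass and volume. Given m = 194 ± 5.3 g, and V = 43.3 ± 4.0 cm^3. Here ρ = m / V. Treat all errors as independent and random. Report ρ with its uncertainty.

Products/powers → add relative errors in quadrature, weighted by exponent:
  (1·δm/m)² = (1×0.0273)² = 0.000746;  (-1·δV/V)² = (-1×0.0924)² = 0.00853
δρ/ρ = √(0.00928) = 0.0963
ρ = 4.48 g/cm^3, so δρ = 0.0963 × 4.48 = 0.432 g/cm^3.

4.48 ± 0.432 g/cm^3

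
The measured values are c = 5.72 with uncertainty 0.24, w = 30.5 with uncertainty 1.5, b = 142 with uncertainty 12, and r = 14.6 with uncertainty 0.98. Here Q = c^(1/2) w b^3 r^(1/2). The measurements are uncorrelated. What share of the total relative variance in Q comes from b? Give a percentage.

(δQ/Q)² = (½·δc/c)² + (1·δw/w)² + (3·δb/b)² + (½·δr/r)²
  c term: (0.5×0.0420)² = 0.000440
  w term: (1×0.0492)² = 0.00242
  b term: (3×0.0845)² = 0.0643
  r term: (0.5×0.0671)² = 0.00113
Total = 0.0683. Share from b = 0.0643/0.0683 = 0.942.

94.2%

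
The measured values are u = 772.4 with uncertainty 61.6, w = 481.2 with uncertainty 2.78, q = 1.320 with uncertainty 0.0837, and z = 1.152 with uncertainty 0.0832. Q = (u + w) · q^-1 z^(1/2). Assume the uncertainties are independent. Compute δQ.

89.7

Let h = u + w = 1254. δh = √(δu² + δw²) = √(3790 + 7.73) = 61.7, so δh/h = 0.0492.
Q is then a monomial in h, q, z:
δQ/Q = √((δh/h)² + (-1·δq/q)² + (½·δz/z)²) = √(0.00242 + 0.00402 + 0.00130) = 0.0880
Q = 1019, so δQ = 0.0880 × 1019 = 89.7.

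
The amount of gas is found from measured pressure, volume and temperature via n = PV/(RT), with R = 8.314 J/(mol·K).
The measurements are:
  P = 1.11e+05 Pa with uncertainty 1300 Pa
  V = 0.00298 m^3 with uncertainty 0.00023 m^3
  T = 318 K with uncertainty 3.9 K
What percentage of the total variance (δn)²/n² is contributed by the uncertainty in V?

95.4%

(δn/n)² = (1·δP/P)² + (1·δV/V)² + (-1·δT/T)²
  P term: (1×0.0117)² = 0.000137
  V term: (1×0.0772)² = 0.00596
  T term: (-1×0.0123)² = 0.000150
Total = 0.00624. Share from V = 0.00596/0.00624 = 0.954.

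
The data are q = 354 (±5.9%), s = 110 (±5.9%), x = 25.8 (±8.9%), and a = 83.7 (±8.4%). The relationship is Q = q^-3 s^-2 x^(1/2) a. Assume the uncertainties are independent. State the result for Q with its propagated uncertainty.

(7.92 ± 1.85) × 10^-10

Relative error in a monomial: (δQ/Q)² = Σ (nᵢ · δxᵢ/xᵢ)².
  (-3·δq/q)² = (-3×0.0590)² = 0.0313;  (-2·δs/s)² = (-2×0.0590)² = 0.0139;  (½·δx/x)² = (0.5×0.0890)² = 0.00198;  (1·δa/a)² = (1×0.0840)² = 0.00706
δQ/Q = √(0.0543) = 0.233
Q = 7.92e-10, so δQ = 0.233 × 7.92e-10 = 1.85e-10.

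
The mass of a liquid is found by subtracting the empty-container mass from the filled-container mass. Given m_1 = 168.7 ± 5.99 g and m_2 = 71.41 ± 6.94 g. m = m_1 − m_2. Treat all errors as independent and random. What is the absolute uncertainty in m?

9.17 g

Absolute uncertainties add in quadrature for a linear combination:
  (δm_1)² = 35.9;  (δm_2)² = 48.2
δm = √(84.0) = 9.17 g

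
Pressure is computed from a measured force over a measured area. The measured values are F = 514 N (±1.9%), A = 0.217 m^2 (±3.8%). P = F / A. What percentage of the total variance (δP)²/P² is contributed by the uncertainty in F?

20.0%

(δP/P)² = (1·δF/F)² + (-1·δA/A)²
  F term: (1×0.0190)² = 0.000361
  A term: (-1×0.0380)² = 0.00144
Total = 0.00180. Share from F = 0.000361/0.00180 = 0.200.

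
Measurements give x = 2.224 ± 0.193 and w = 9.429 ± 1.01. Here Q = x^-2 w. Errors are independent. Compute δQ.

0.389

Each factor contributes (exponent × relative error)² to (δQ/Q)²:
  (-2·δx/x)² = (-2×0.0868)² = 0.0301;  (1·δw/w)² = (1×0.107)² = 0.0115
δQ/Q = √(0.0416) = 0.204
Q = 1.906, so δQ = 0.204 × 1.906 = 0.389.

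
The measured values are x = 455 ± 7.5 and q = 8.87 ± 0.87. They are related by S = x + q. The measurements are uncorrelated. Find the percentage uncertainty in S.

1.63%

Each term contributes (cᵢ δxᵢ)² to (δS)²:
  (δx)² = 56.2;  (δq)² = 0.757
δS = √(57.0) = 7.55
S = 464, so δS/S = 7.55/464 = 0.0163.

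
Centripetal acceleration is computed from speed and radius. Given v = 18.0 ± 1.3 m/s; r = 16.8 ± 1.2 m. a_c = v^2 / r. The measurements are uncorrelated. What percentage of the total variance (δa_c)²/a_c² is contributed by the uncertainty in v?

(δa_c/a_c)² = (2·δv/v)² + (-1·δr/r)²
  v term: (2×0.0722)² = 0.0209
  r term: (-1×0.0714)² = 0.00510
Total = 0.0260. Share from v = 0.0209/0.0260 = 0.804.

80.4%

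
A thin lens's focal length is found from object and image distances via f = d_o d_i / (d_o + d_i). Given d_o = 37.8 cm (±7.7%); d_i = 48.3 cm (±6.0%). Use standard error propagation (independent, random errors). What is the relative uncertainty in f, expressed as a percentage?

∂f/∂d_o = (d_i/(d_o+d_i))² = 0.315;  ∂f/∂d_i = (d_o/(d_o+d_i))² = 0.193
δf = √((∂f/∂d_o · δd_o)² + (∂f/∂d_i · δd_i)²) = √(0.839 + 0.312) = 1.07 cm
f = 21.2 cm, so δf/f = 1.07/21.2 = 0.0506.

5.06%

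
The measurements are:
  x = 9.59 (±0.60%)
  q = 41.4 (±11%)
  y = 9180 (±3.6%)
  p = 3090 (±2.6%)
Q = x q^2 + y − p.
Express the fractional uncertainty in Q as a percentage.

Let w = x·q^2 = 16400. δw/w = √((1·δx/x)² + (2·δq/q)²) = √(3.6e-05 + 0.0484) = 0.220, so δw = 3620.
Q = w + y − p: δQ = √(δw² + δy² + δp²) = √(1.31e+07 + 1.09e+05 + 6450) = 3630
Q = 22500, so δQ/Q = 3630/22500 = 0.161.

16.1%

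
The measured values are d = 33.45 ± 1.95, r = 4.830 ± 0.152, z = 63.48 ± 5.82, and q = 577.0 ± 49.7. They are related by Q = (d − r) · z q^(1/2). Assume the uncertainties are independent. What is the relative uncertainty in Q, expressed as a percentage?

Let u = d − r = 28.62. δu = √(δd² + δr²) = √(3.80 + 0.0231) = 1.96, so δu/u = 0.0683.
Q is then a monomial in u, z, q:
δQ/Q = √((δu/u)² + (1·δz/z)² + (½·δq/q)²) = √(0.00467 + 0.00841 + 0.00185) = 0.122

12.2%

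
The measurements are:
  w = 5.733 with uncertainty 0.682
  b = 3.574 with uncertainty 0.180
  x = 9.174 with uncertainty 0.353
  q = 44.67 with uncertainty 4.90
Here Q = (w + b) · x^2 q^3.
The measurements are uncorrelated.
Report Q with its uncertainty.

(6.982 ± 2.42) × 10^7

Let u = w + b = 9.307. δu = √(δw² + δb²) = √(0.465 + 0.0324) = 0.705, so δu/u = 0.0758.
Q is then a monomial in u, x, q:
δQ/Q = √((δu/u)² + (2·δx/x)² + (3·δq/q)²) = √(0.00574 + 0.00592 + 0.108) = 0.346
Q = 6.982e+07, so δQ = 0.346 × 6.982e+07 = 2.42e+07.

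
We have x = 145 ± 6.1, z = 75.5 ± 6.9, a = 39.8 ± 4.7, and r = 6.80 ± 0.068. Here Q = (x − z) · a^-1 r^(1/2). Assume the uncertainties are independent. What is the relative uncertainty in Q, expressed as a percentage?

Let u = x − z = 69.5. δu = √(δx² + δz²) = √(37.2 + 47.6) = 9.21, so δu/u = 0.133.
Q is then a monomial in u, a, r:
δQ/Q = √((δu/u)² + (-1·δa/a)² + (½·δr/r)²) = √(0.0176 + 0.0139 + 2.5e-05) = 0.178

17.8%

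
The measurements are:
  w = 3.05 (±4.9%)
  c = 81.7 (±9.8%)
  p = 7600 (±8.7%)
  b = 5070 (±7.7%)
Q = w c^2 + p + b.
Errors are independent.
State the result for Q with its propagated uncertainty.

33000 ± 4180

Let h = w·c^2 = 20400. δh/h = √((1·δw/w)² + (2·δc/c)²) = √(0.00240 + 0.0384) = 0.202, so δh = 4110.
Q = h + p + b: δQ = √(δh² + δp² + δb²) = √(1.69e+07 + 4.37e+05 + 1.52e+05) = 4180
Q = 33000.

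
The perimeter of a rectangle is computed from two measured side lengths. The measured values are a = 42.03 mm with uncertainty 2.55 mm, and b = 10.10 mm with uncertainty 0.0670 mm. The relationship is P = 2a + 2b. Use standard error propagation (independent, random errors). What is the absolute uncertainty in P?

Each term contributes (cᵢ δxᵢ)² to (δP)²:
  (2·δa)² = 26.0;  (2·δb)² = 0.0180
δP = √(26.0) = 5.10 mm

5.10 mm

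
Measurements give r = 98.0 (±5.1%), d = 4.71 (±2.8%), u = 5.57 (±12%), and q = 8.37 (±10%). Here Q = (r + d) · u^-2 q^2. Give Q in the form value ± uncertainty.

Let w = r + d = 103. δw = √(δr² + δd²) = √(25.0 + 0.0174) = 5.00, so δw/w = 0.0487.
Q is then a monomial in w, u, q:
δQ/Q = √((δw/w)² + (-2·δu/u)² + (2·δq/q)²) = √(0.00237 + 0.0576 + 0.0400) = 0.316
Q = 232, so δQ = 0.316 × 232 = 73.3.

232 ± 73.3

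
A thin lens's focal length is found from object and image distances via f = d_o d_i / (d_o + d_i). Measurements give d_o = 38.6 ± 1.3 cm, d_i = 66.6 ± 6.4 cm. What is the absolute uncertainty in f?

1.01 cm

∂f/∂d_o = (d_i/(d_o+d_i))² = 0.401;  ∂f/∂d_i = (d_o/(d_o+d_i))² = 0.135
δf = √((∂f/∂d_o · δd_o)² + (∂f/∂d_i · δd_i)²) = √(0.271 + 0.742) = 1.01 cm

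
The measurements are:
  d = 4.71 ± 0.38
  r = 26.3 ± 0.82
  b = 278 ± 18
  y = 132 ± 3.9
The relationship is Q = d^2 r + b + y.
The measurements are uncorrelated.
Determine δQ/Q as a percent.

9.83%

Let p = d^2·r = 583. δp/p = √((2·δd/d)² + (1·δr/r)²) = √(0.0260 + 0.000972) = 0.164, so δp = 95.9.
Q = p + b + y: δQ = √(δp² + δb² + δy²) = √(9190 + 324 + 15.2) = 97.6
Q = 993, so δQ/Q = 97.6/993 = 0.0983.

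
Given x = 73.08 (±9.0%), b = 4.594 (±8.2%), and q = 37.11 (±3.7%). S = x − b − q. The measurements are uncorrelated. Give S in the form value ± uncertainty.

For a sum/difference, combine absolute errors in quadrature:
  (δx)² = 43.3;  (δb)² = 0.142;  (δq)² = 1.89
δS = √(45.3) = 6.73
S = 31.38.

31.38 ± 6.73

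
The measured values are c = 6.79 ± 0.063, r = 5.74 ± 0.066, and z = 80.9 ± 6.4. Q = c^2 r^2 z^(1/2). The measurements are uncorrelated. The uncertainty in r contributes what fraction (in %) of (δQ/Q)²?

21.7%

(δQ/Q)² = (2·δc/c)² + (2·δr/r)² + (½·δz/z)²
  c term: (2×0.00928)² = 0.000344
  r term: (2×0.0115)² = 0.000529
  z term: (0.5×0.0791)² = 0.00156
Total = 0.00244. Share from r = 0.000529/0.00244 = 0.217.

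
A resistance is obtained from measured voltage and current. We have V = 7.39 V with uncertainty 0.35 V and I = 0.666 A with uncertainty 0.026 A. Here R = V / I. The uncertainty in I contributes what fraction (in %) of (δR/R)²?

40.5%

(δR/R)² = (1·δV/V)² + (-1·δI/I)²
  V term: (1×0.0474)² = 0.00224
  I term: (-1×0.0390)² = 0.00152
Total = 0.00377. Share from I = 0.00152/0.00377 = 0.405.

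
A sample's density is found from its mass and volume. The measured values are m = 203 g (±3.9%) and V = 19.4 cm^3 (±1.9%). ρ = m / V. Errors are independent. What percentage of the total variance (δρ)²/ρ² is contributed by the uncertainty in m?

(δρ/ρ)² = (1·δm/m)² + (-1·δV/V)²
  m term: (1×0.0390)² = 0.00152
  V term: (-1×0.0190)² = 0.000361
Total = 0.00188. Share from m = 0.00152/0.00188 = 0.808.

80.8%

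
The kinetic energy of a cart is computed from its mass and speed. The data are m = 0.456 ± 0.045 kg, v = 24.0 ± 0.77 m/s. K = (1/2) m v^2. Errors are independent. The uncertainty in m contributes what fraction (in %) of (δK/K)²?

(δK/K)² = (1·δm/m)² + (2·δv/v)²
  m term: (1×0.0987)² = 0.00974
  v term: (2×0.0321)² = 0.00412
Total = 0.0139. Share from m = 0.00974/0.0139 = 0.703.

70.3%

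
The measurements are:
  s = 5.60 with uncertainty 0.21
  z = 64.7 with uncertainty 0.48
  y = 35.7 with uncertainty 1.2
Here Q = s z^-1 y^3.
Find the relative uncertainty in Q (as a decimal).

0.108

Each factor contributes (exponent × relative error)² to (δQ/Q)²:
  (1·δs/s)² = (1×0.0375)² = 0.00141;  (-1·δz/z)² = (-1×0.00742)² = 5.5e-05;  (3·δy/y)² = (3×0.0336)² = 0.0102
δQ/Q = √(0.0116) = 0.108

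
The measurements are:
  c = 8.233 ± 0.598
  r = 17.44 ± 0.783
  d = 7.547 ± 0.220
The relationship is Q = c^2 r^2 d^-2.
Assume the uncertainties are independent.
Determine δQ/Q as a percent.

18.0%

Products/powers → add relative errors in quadrature, weighted by exponent:
  (2·δc/c)² = (2×0.0726)² = 0.0211;  (2·δr/r)² = (2×0.0449)² = 0.00806;  (-2·δd/d)² = (-2×0.0292)² = 0.00340
δQ/Q = √(0.0326) = 0.180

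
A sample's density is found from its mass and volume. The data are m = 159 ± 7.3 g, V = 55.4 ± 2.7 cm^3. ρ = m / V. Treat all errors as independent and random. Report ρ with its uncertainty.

For a monomial ρ ∝ m, V^-1, fractional errors add in quadrature:
  (1·δm/m)² = (1×0.0459)² = 0.00211;  (-1·δV/V)² = (-1×0.0487)² = 0.00238
δρ/ρ = √(0.00448) = 0.0670
ρ = 2.87 g/cm^3, so δρ = 0.0670 × 2.87 = 0.192 g/cm^3.

2.87 ± 0.192 g/cm^3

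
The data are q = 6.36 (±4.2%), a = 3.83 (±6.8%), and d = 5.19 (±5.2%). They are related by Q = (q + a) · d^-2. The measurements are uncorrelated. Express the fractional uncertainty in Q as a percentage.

Let u = q + a = 10.2. δu = √(δq² + δa²) = √(0.0714 + 0.0678) = 0.373, so δu/u = 0.0366.
Q is then a monomial in u, d:
δQ/Q = √((δu/u)² + (-2·δd/d)²) = √(0.00134 + 0.0108) = 0.110

11.0%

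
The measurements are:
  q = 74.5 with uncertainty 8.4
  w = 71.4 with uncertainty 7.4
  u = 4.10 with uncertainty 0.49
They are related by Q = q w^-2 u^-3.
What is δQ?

9.1e-05

Relative error in a monomial: (δQ/Q)² = Σ (nᵢ · δxᵢ/xᵢ)².
  (1·δq/q)² = (1×0.113)² = 0.0127;  (-2·δw/w)² = (-2×0.104)² = 0.0430;  (-3·δu/u)² = (-3×0.120)² = 0.129
δQ/Q = √(0.184) = 0.429
Q = 0.000212, so δQ = 0.429 × 0.000212 = 9.1e-05.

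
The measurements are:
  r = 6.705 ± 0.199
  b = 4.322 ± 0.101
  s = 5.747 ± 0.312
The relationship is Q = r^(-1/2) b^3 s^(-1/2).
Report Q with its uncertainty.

13.01 ± 0.997

Q is a product of powers, so relative uncertainties combine in quadrature:
  (−½·δr/r)² = (-0.5×0.0297)² = 0.000220;  (3·δb/b)² = (3×0.0234)² = 0.00491;  (−½·δs/s)² = (-0.5×0.0543)² = 0.000737
δQ/Q = √(0.00587) = 0.0766
Q = 13.01, so δQ = 0.0766 × 13.01 = 0.997.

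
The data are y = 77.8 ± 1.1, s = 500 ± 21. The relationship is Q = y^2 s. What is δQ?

1.53e+05

Products/powers → add relative errors in quadrature, weighted by exponent:
  (2·δy/y)² = (2×0.0141)² = 0.000800;  (1·δs/s)² = (1×0.0420)² = 0.00176
δQ/Q = √(0.00256) = 0.0506
Q = 3.03e+06, so δQ = 0.0506 × 3.03e+06 = 1.53e+05.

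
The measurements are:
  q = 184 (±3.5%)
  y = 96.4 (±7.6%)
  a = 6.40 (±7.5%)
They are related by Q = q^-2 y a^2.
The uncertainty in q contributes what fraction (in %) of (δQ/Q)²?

14.8%

(δQ/Q)² = (-2·δq/q)² + (1·δy/y)² + (2·δa/a)²
  q term: (-2×0.0350)² = 0.00490
  y term: (1×0.0760)² = 0.00578
  a term: (2×0.0750)² = 0.0225
Total = 0.0332. Share from q = 0.00490/0.0332 = 0.148.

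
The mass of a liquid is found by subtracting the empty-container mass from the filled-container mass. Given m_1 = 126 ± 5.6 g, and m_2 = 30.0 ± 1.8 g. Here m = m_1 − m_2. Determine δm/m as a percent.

6.13%

Sums and differences: (δm)² = Σ (cᵢ δxᵢ)².
  (δm_1)² = 31.4;  (δm_2)² = 3.24
δm = √(34.6) = 5.88 g
m = 96.0 g, so δm/m = 5.88/96.0 = 0.0613.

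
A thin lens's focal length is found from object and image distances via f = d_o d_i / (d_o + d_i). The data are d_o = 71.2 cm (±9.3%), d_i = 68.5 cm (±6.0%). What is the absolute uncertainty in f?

∂f/∂d_o = (d_i/(d_o+d_i))² = 0.240;  ∂f/∂d_i = (d_o/(d_o+d_i))² = 0.260
δf = √((∂f/∂d_o · δd_o)² + (∂f/∂d_i · δd_i)²) = √(2.53 + 1.14) = 1.92 cm

1.92 cm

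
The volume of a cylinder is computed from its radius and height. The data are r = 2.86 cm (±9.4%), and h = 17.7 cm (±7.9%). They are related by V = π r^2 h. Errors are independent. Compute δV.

92.8 cm^3

Products/powers → add relative errors in quadrature, weighted by exponent:
  (2·δr/r)² = (2×0.0940)² = 0.0353;  (1·δh/h)² = (1×0.0790)² = 0.00624
δV/V = √(0.0416) = 0.204
V = 455 cm^3, so δV = 0.204 × 455 = 92.8 cm^3.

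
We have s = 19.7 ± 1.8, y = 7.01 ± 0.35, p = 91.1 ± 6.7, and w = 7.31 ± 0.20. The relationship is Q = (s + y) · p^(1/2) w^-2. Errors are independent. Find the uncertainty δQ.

Let u = s + y = 26.7. δu = √(δs² + δy²) = √(3.24 + 0.122) = 1.83, so δu/u = 0.0687.
Q is then a monomial in u, p, w:
δQ/Q = √((δu/u)² + (½·δp/p)² + (-2·δw/w)²) = √(0.00471 + 0.00135 + 0.00299) = 0.0952
Q = 4.77, so δQ = 0.0952 × 4.77 = 0.454.

0.454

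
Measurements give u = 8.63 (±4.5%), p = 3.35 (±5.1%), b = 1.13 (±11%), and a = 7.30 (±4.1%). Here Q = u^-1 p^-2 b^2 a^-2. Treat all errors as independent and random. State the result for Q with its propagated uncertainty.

(2.47 ± 0.643) × 10^-4

Relative error in a monomial: (δQ/Q)² = Σ (nᵢ · δxᵢ/xᵢ)².
  (-1·δu/u)² = (-1×0.0450)² = 0.00202;  (-2·δp/p)² = (-2×0.0510)² = 0.0104;  (2·δb/b)² = (2×0.110)² = 0.0484;  (-2·δa/a)² = (-2×0.0410)² = 0.00672
δQ/Q = √(0.0676) = 0.260
Q = 0.000247, so δQ = 0.260 × 0.000247 = 6.43e-05.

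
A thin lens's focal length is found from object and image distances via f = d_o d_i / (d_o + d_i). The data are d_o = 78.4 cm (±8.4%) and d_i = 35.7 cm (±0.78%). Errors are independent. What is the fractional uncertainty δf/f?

0.0268

∂f/∂d_o = (d_i/(d_o+d_i))² = 0.0979;  ∂f/∂d_i = (d_o/(d_o+d_i))² = 0.472
δf = √((∂f/∂d_o · δd_o)² + (∂f/∂d_i · δd_i)²) = √(0.416 + 0.0173) = 0.658 cm
f = 24.5 cm, so δf/f = 0.658/24.5 = 0.0268.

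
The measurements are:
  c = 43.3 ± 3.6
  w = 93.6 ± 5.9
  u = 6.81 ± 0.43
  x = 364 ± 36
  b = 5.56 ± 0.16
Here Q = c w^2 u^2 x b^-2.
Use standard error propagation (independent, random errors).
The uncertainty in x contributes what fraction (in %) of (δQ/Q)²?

18.9%

(δQ/Q)² = (1·δc/c)² + (2·δw/w)² + (2·δu/u)² + (1·δx/x)² + (-2·δb/b)²
  c term: (1×0.0831)² = 0.00691
  w term: (2×0.0630)² = 0.0159
  u term: (2×0.0631)² = 0.0159
  x term: (1×0.0989)² = 0.00978
  b term: (-2×0.0288)² = 0.00331
Total = 0.0518. Share from x = 0.00978/0.0518 = 0.189.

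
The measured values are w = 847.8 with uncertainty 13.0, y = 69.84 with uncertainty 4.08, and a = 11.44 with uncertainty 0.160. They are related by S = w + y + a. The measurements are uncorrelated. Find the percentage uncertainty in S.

Absolute uncertainties add in quadrature for a linear combination:
  (δw)² = 169;  (δy)² = 16.6;  (δa)² = 0.0256
δS = √(186) = 13.6
S = 929.1, so δS/S = 13.6/929.1 = 0.0147.

1.47%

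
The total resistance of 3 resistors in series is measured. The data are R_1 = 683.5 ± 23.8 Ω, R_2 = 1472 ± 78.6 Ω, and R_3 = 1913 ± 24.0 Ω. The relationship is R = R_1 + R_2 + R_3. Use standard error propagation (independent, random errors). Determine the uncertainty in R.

Sums and differences: (δR)² = Σ (cᵢ δxᵢ)².
  (δR_1)² = 566;  (δR_2)² = 6180;  (δR_3)² = 576
δR = √(7320) = 85.6 Ω

85.6 Ω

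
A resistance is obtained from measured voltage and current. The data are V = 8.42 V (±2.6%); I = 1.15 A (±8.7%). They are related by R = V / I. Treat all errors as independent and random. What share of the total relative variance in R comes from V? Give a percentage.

(δR/R)² = (1·δV/V)² + (-1·δI/I)²
  V term: (1×0.0260)² = 0.000676
  I term: (-1×0.0870)² = 0.00757
Total = 0.00824. Share from V = 0.000676/0.00824 = 0.0820.

8.20%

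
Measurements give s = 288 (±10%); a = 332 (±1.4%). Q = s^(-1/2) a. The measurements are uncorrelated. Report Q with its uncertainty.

19.6 ± 1.02

Products/powers → add relative errors in quadrature, weighted by exponent:
  (−½·δs/s)² = (-0.5×0.100)² = 0.00250;  (1·δa/a)² = (1×0.0140)² = 0.000196
δQ/Q = √(0.00270) = 0.0519
Q = 19.6, so δQ = 0.0519 × 19.6 = 1.02.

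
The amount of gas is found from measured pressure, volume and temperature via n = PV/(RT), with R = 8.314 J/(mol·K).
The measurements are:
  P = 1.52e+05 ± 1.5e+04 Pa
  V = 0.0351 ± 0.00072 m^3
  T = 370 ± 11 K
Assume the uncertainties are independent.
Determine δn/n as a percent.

Since n is a product/quotient, work with relative uncertainties:
  (1·δP/P)² = (1×0.0987)² = 0.00974;  (1·δV/V)² = (1×0.0205)² = 0.000421;  (-1·δT/T)² = (-1×0.0297)² = 0.000884
δn/n = √(0.0110) = 0.105

10.5%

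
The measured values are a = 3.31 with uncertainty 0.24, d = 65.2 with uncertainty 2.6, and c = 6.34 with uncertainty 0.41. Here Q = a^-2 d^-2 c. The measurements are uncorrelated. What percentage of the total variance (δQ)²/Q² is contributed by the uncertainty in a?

(δQ/Q)² = (-2·δa/a)² + (-2·δd/d)² + (1·δc/c)²
  a term: (-2×0.0725)² = 0.0210
  d term: (-2×0.0399)² = 0.00636
  c term: (1×0.0647)² = 0.00418
Total = 0.0316. Share from a = 0.0210/0.0316 = 0.666.

66.6%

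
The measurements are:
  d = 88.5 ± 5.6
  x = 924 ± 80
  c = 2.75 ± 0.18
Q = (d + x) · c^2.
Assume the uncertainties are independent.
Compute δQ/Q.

Let u = d + x = 1010. δu = √(δd² + δx²) = √(31.4 + 6400) = 80.2, so δu/u = 0.0792.
Q is then a monomial in u, c:
δQ/Q = √((δu/u)² + (2·δc/c)²) = √(0.00627 + 0.0171) = 0.153

0.153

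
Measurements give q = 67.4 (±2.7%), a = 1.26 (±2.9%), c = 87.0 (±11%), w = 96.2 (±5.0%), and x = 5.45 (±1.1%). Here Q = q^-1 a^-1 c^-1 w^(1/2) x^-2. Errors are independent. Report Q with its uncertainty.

Q is a product of powers, so relative uncertainties combine in quadrature:
  (-1·δq/q)² = (-1×0.0270)² = 0.000729;  (-1·δa/a)² = (-1×0.0290)² = 0.000841;  (-1·δc/c)² = (-1×0.110)² = 0.0121;  (½·δw/w)² = (0.5×0.0500)² = 0.000625;  (-2·δx/x)² = (-2×0.0110)² = 0.000484
δQ/Q = √(0.0148) = 0.122
Q = 4.47e-05, so δQ = 0.122 × 4.47e-05 = 5.43e-06.

(4.47 ± 0.543) × 10^-5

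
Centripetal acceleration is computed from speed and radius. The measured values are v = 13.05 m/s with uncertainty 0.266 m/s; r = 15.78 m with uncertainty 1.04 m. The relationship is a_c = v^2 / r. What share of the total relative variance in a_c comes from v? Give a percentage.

27.7%

(δa_c/a_c)² = (2·δv/v)² + (-1·δr/r)²
  v term: (2×0.0204)² = 0.00166
  r term: (-1×0.0659)² = 0.00434
Total = 0.00601. Share from v = 0.00166/0.00601 = 0.277.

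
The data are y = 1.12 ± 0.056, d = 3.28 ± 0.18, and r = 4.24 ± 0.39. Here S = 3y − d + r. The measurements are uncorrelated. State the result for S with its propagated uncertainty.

4.32 ± 0.461

For a sum/difference, combine absolute errors in quadrature:
  (3·δy)² = 0.0282;  (δd)² = 0.0324;  (δr)² = 0.152
δS = √(0.213) = 0.461
S = 4.32.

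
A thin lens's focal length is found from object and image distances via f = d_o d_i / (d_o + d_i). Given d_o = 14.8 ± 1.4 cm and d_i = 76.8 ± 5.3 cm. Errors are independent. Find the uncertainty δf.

∂f/∂d_o = (d_i/(d_o+d_i))² = 0.703;  ∂f/∂d_i = (d_o/(d_o+d_i))² = 0.0261
δf = √((∂f/∂d_o · δd_o)² + (∂f/∂d_i · δd_i)²) = √(0.969 + 0.0191) = 0.994 cm

0.994 cm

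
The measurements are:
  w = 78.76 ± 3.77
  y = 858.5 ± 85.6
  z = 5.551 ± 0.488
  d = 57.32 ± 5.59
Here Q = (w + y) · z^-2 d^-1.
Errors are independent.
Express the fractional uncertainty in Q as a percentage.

Let u = w + y = 937.3. δu = √(δw² + δy²) = √(14.2 + 7330) = 85.7, so δu/u = 0.0914.
Q is then a monomial in u, z, d:
δQ/Q = √((δu/u)² + (-2·δz/z)² + (-1·δd/d)²) = √(0.00836 + 0.0309 + 0.00951) = 0.221

22.1%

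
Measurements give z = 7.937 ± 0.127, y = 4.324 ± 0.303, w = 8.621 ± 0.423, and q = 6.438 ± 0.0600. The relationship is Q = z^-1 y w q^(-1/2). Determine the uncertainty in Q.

0.161

Products/powers → add relative errors in quadrature, weighted by exponent:
  (-1·δz/z)² = (-1×0.0160)² = 0.000256;  (1·δy/y)² = (1×0.0701)² = 0.00491;  (1·δw/w)² = (1×0.0491)² = 0.00241;  (−½·δq/q)² = (-0.5×0.00932)² = 2.17e-05
δQ/Q = √(0.00760) = 0.0872
Q = 1.851, so δQ = 0.0872 × 1.851 = 0.161.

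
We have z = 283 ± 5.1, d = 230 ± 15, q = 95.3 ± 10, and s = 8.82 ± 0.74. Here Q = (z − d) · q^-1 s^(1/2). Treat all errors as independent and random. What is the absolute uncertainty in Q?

0.528

Let u = z − d = 53.0. δu = √(δz² + δd²) = √(26.0 + 225) = 15.8, so δu/u = 0.299.
Q is then a monomial in u, q, s:
δQ/Q = √((δu/u)² + (-1·δq/q)² + (½·δs/s)²) = √(0.0894 + 0.0110 + 0.00176) = 0.320
Q = 1.65, so δQ = 0.320 × 1.65 = 0.528.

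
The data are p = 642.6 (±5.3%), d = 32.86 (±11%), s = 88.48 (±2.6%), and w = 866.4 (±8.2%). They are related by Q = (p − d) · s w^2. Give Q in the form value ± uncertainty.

Let u = p − d = 609.7. δu = √(δp² + δd²) = √(1160 + 13.1) = 34.2, so δu/u = 0.0562.
Q is then a monomial in u, s, w:
δQ/Q = √((δu/u)² + (1·δs/s)² + (2·δw/w)²) = √(0.00316 + 0.000676 + 0.0269) = 0.175
Q = 4.05e+10, so δQ = 0.175 × 4.05e+10 = 7.1e+09.

(4.050 ± 0.710) × 10^10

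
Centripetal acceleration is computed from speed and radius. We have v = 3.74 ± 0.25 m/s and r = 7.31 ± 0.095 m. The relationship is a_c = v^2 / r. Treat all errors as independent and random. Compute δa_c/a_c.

0.134

Since a_c is a product/quotient, work with relative uncertainties:
  (2·δv/v)² = (2×0.0668)² = 0.0179;  (-1·δr/r)² = (-1×0.0130)² = 0.000169
δa_c/a_c = √(0.0180) = 0.134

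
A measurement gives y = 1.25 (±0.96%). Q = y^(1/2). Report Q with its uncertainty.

1.12 ± 0.00537

Q ∝ y^(1/2), so δQ/Q = |½| · δy/y = 0.5 × 0.00960 = 0.00480.
Q = 1.12, so δQ = 0.00480 × 1.12 = 0.00537.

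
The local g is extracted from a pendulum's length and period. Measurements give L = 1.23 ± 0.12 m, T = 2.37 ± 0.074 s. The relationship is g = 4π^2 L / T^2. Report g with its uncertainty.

g is a product of powers, so relative uncertainties combine in quadrature:
  (1·δL/L)² = (1×0.0976)² = 0.00952;  (-2·δT/T)² = (-2×0.0312)² = 0.00390
δg/g = √(0.0134) = 0.116
g = 8.65 m/s^2, so δg = 0.116 × 8.65 = 1.00 m/s^2.

8.65 ± 1.00 m/s^2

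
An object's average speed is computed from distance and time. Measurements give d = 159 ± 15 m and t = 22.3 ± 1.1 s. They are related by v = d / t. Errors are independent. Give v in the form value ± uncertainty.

Each factor contributes (exponent × relative error)² to (δv/v)²:
  (1·δd/d)² = (1×0.0943)² = 0.00890;  (-1·δt/t)² = (-1×0.0493)² = 0.00243
δv/v = √(0.0113) = 0.106
v = 7.13 m/s, so δv = 0.106 × 7.13 = 0.759 m/s.

7.13 ± 0.759 m/s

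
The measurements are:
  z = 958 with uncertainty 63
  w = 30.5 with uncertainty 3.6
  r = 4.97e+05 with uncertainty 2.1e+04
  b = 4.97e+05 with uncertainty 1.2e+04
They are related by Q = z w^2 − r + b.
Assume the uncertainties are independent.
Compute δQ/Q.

Let p = z·w^2 = 8.91e+05. δp/p = √((1·δz/z)² + (2·δw/w)²) = √(0.00432 + 0.0557) = 0.245, so δp = 2.18e+05.
Q = p − r + b: δQ = √(δp² + δr² + δb²) = √(4.77e+10 + 4.41e+08 + 1.44e+08) = 2.2e+05
Q = 8.91e+05, so δQ/Q = 2.2e+05/8.91e+05 = 0.247.

0.247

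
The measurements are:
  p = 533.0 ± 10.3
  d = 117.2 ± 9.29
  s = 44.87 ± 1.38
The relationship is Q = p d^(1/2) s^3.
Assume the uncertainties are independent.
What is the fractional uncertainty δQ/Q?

0.102

Q is a product of powers, so relative uncertainties combine in quadrature:
  (1·δp/p)² = (1×0.0193)² = 0.000373;  (½·δd/d)² = (0.5×0.0793)² = 0.00157;  (3·δs/s)² = (3×0.0308)² = 0.00851
δQ/Q = √(0.0105) = 0.102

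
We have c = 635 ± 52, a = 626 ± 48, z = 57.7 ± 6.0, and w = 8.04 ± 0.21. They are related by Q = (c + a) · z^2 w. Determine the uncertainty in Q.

Let u = c + a = 1260. δu = √(δc² + δa²) = √(2700 + 2300) = 70.8, so δu/u = 0.0561.
Q is then a monomial in u, z, w:
δQ/Q = √((δu/u)² + (2·δz/z)² + (1·δw/w)²) = √(0.00315 + 0.0433 + 0.000682) = 0.217
Q = 3.38e+07, so δQ = 0.217 × 3.38e+07 = 7.32e+06.

7.32e+06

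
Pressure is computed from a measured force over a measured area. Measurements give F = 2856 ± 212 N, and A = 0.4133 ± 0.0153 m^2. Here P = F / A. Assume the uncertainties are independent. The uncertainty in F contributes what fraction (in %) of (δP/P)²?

(δP/P)² = (1·δF/F)² + (-1·δA/A)²
  F term: (1×0.0742)² = 0.00551
  A term: (-1×0.0370)² = 0.00137
Total = 0.00688. Share from F = 0.00551/0.00688 = 0.801.

80.1%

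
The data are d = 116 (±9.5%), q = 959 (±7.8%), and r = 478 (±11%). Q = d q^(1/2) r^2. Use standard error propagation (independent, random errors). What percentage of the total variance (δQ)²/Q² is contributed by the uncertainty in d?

(δQ/Q)² = (1·δd/d)² + (½·δq/q)² + (2·δr/r)²
  d term: (1×0.0950)² = 0.00903
  q term: (0.5×0.0780)² = 0.00152
  r term: (2×0.110)² = 0.0484
Total = 0.0589. Share from d = 0.00903/0.0589 = 0.153.

15.3%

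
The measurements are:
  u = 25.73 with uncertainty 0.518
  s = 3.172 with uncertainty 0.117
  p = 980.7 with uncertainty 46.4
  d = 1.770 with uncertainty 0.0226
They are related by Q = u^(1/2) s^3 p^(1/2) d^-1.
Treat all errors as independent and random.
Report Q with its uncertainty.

Relative error in a monomial: (δQ/Q)² = Σ (nᵢ · δxᵢ/xᵢ)².
  (½·δu/u)² = (0.5×0.0201)² = 0.000101;  (3·δs/s)² = (3×0.0369)² = 0.0122;  (½·δp/p)² = (0.5×0.0473)² = 0.000560;  (-1·δd/d)² = (-1×0.0128)² = 0.000163
δQ/Q = √(0.0131) = 0.114
Q = 2864, so δQ = 0.114 × 2864 = 327.

2864 ± 327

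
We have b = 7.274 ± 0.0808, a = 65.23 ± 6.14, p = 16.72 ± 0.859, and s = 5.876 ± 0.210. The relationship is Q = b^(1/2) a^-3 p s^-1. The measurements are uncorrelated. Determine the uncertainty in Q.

8e-06

Q is a product of powers, so relative uncertainties combine in quadrature:
  (½·δb/b)² = (0.5×0.0111)² = 3.08e-05;  (-3·δa/a)² = (-3×0.0941)² = 0.0797;  (1·δp/p)² = (1×0.0514)² = 0.00264;  (-1·δs/s)² = (-1×0.0357)² = 0.00128
δQ/Q = √(0.0837) = 0.289
Q = 2.765e-05, so δQ = 0.289 × 2.765e-05 = 8e-06.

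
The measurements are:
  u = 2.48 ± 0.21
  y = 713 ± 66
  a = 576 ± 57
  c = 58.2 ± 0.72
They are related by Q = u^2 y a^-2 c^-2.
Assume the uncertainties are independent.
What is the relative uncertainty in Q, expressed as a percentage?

27.8%

Relative error in a monomial: (δQ/Q)² = Σ (nᵢ · δxᵢ/xᵢ)².
  (2·δu/u)² = (2×0.0847)² = 0.0287;  (1·δy/y)² = (1×0.0926)² = 0.00857;  (-2·δa/a)² = (-2×0.0990)² = 0.0392;  (-2·δc/c)² = (-2×0.0124)² = 0.000612
δQ/Q = √(0.0770) = 0.278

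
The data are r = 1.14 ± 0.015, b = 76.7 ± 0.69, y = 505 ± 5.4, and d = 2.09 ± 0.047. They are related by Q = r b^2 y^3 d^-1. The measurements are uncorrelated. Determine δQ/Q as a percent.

4.51%

Each factor contributes (exponent × relative error)² to (δQ/Q)²:
  (1·δr/r)² = (1×0.0132)² = 0.000173;  (2·δb/b)² = (2×0.00900)² = 0.000324;  (3·δy/y)² = (3×0.0107)² = 0.00103;  (-1·δd/d)² = (-1×0.0225)² = 0.000506
δQ/Q = √(0.00203) = 0.0451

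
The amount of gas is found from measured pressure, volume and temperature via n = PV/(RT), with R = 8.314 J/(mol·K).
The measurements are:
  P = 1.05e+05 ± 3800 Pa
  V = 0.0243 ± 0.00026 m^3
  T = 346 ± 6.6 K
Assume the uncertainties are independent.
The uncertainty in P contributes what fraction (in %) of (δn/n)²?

73.2%

(δn/n)² = (1·δP/P)² + (1·δV/V)² + (-1·δT/T)²
  P term: (1×0.0362)² = 0.00131
  V term: (1×0.0107)² = 0.000114
  T term: (-1×0.0191)² = 0.000364
Total = 0.00179. Share from P = 0.00131/0.00179 = 0.732.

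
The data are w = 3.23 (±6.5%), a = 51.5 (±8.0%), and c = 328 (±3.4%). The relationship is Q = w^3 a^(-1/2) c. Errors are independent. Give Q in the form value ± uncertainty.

1540 ± 311

Products/powers → add relative errors in quadrature, weighted by exponent:
  (3·δw/w)² = (3×0.0650)² = 0.0380;  (−½·δa/a)² = (-0.5×0.0800)² = 0.00160;  (1·δc/c)² = (1×0.0340)² = 0.00116
δQ/Q = √(0.0408) = 0.202
Q = 1540, so δQ = 0.202 × 1540 = 311.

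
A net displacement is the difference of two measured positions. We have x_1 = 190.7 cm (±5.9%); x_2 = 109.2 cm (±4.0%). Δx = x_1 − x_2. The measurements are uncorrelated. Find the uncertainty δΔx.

Each term contributes (cᵢ δxᵢ)² to (δΔx)²:
  (δx_1)² = 127;  (δx_2)² = 19.1
δΔx = √(146) = 12.1 cm

12.1 cm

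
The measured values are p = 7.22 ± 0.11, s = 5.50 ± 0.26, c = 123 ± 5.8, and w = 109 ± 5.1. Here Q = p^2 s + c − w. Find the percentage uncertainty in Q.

5.95%

Let h = p^2·s = 287. δh/h = √((2·δp/p)² + (1·δs/s)²) = √(0.000928 + 0.00223) = 0.0562, so δh = 16.1.
Q = h + c − w: δQ = √(δh² + δc² + δw²) = √(260 + 33.6 + 26.0) = 17.9
Q = 301, so δQ/Q = 17.9/301 = 0.0595.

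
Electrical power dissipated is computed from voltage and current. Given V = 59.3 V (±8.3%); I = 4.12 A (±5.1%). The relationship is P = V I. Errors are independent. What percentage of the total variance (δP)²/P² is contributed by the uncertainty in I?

(δP/P)² = (1·δV/V)² + (1·δI/I)²
  V term: (1×0.0830)² = 0.00689
  I term: (1×0.0510)² = 0.00260
Total = 0.00949. Share from I = 0.00260/0.00949 = 0.274.

27.4%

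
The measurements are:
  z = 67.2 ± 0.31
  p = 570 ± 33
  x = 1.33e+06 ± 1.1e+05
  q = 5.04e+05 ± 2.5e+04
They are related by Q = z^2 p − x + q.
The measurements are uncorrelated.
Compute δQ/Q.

Let w = z^2·p = 2.57e+06. δw/w = √((2·δz/z)² + (1·δp/p)²) = √(8.51e-05 + 0.00335) = 0.0586, so δw = 1.51e+05.
Q = w − x + q: δQ = √(δw² + δx² + δq²) = √(2.28e+10 + 1.21e+10 + 6.25e+08) = 1.88e+05
Q = 1.75e+06, so δQ/Q = 1.88e+05/1.75e+06 = 0.108.

0.108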